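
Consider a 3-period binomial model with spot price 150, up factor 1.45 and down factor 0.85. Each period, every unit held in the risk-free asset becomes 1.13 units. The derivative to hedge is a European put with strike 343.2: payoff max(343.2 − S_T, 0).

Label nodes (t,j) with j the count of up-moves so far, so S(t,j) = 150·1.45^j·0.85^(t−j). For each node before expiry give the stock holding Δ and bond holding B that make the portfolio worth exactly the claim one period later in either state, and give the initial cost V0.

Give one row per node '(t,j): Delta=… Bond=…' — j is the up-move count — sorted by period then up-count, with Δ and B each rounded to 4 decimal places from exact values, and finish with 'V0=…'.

Since d<R<u, set p* = (R−d)/(u−d) = 0.4667; price each node as the discounted p*-expectation of its children.
Terminal values V(3,·): V(3,0)=251.0813, V(3,1)=186.0563, V(3,2)=75.1313, V(3,3)=0.0000
(2,0): S=108.3750. Δ = (V_up−V_dn)/(S_up−S_dn) = (186.0563−251.0813)/(157.1437−92.1187) = -1.0000. V = [p*·186.0563 + (1−p*)·251.0813]/1.13 = 195.3418. B = V − Δ·S = 303.7168.
(2,1): S=184.8750. Δ = (V_up−V_dn)/(S_up−S_dn) = (75.1313−186.0563)/(268.0687−157.1437) = -1.0000. V = [p*·75.1313 + (1−p*)·186.0563]/1.13 = 118.8418. B = V − Δ·S = 303.7168.
(2,2): S=315.3750. Δ = (V_up−V_dn)/(S_up−S_dn) = (0.0000−75.1313)/(457.2937−268.0687) = -0.3970. V = [p*·0.0000 + (1−p*)·75.1313]/1.13 = 35.4602. B = V − Δ·S = 160.6789.
(1,0): S=127.5000. Δ = (V_up−V_dn)/(S_up−S_dn) = (118.8418−195.3418)/(184.8750−108.3750) = -1.0000. V = [p*·118.8418 + (1−p*)·195.3418]/1.13 = 141.2759. B = V − Δ·S = 268.7759.
(1,1): S=217.5000. Δ = (V_up−V_dn)/(S_up−S_dn) = (35.4602−118.8418)/(315.3750−184.8750) = -0.6389. V = [p*·35.4602 + (1−p*)·118.8418]/1.13 = 70.7349. B = V − Δ·S = 209.7042.
(0,0): S=150.0000. Δ = (V_up−V_dn)/(S_up−S_dn) = (70.7349−141.2759)/(217.5000−127.5000) = -0.7838. V = [p*·70.7349 + (1−p*)·141.2759]/1.13 = 95.8909. B = V − Δ·S = 213.4594.
Root portfolio cost Δ·150+B reproduces V0=95.8909.

(0,0): Delta=-0.7838 Bond=213.4594
(1,0): Delta=-1.0000 Bond=268.7759
(1,1): Delta=-0.6389 Bond=209.7042
(2,0): Delta=-1.0000 Bond=303.7168
(2,1): Delta=-1.0000 Bond=303.7168
(2,2): Delta=-0.3970 Bond=160.6789
V0=95.8909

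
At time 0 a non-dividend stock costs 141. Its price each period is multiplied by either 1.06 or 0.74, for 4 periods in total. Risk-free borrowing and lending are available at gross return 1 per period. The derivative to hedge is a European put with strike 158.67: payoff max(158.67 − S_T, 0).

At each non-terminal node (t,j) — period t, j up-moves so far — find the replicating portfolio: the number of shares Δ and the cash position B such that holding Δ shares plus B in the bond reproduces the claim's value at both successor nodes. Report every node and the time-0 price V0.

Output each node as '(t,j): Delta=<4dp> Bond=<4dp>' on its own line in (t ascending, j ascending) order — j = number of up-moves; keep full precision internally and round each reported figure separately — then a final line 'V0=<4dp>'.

No-arbitrage ⇒ martingale measure with p* = (R−d)/(u−d) = 0.8125.
Terminal values V(4,·): V(4,0)=116.3889, V(4,1)=98.1052, V(4,2)=71.9150, V(4,3)=34.3994, V(4,4)=0.0000
Node (3,0) S=57.1366: V=(p*·98.1052+(1−p*)·116.3889)/1=101.5334; Δ=(98.1052−116.3889)/(60.5648−42.2811)=-1.0000; B=V−Δ·S=158.6700
Node (3,1) S=81.8443: V=(p*·71.9150+(1−p*)·98.1052)/1=76.8257; Δ=(71.9150−98.1052)/(86.7550−60.5648)=-1.0000; B=V−Δ·S=158.6700
Node (3,2) S=117.2364: V=(p*·34.3994+(1−p*)·71.9150)/1=41.4336; Δ=(34.3994−71.9150)/(124.2706−86.7550)=-1.0000; B=V−Δ·S=158.6700
Node (3,3) S=167.9333: V=(p*·0.0000+(1−p*)·34.3994)/1=6.4499; Δ=(0.0000−34.3994)/(178.0093−124.2706)=-0.6401; B=V−Δ·S=113.9480
Node (2,0) S=77.2116: V=(p*·76.8257+(1−p*)·101.5334)/1=81.4584; Δ=(76.8257−101.5334)/(81.8443−57.1366)=-1.0000; B=V−Δ·S=158.6700
Node (2,1) S=110.6004: V=(p*·41.4336+(1−p*)·76.8257)/1=48.0696; Δ=(41.4336−76.8257)/(117.2364−81.8443)=-1.0000; B=V−Δ·S=158.6700
Node (2,2) S=158.4276: V=(p*·6.4499+(1−p*)·41.4336)/1=13.0093; Δ=(6.4499−41.4336)/(167.9333−117.2364)=-0.6901; B=V−Δ·S=122.3334
Node (1,0) S=104.3400: V=(p*·48.0696+(1−p*)·81.4584)/1=54.3300; Δ=(48.0696−81.4584)/(110.6004−77.2116)=-1.0000; B=V−Δ·S=158.6700
Node (1,1) S=149.4600: V=(p*·13.0093+(1−p*)·48.0696)/1=19.5831; Δ=(13.0093−48.0696)/(158.4276−110.6004)=-0.7331; B=V−Δ·S=129.1465
Node (0,0) S=141.0000: V=(p*·19.5831+(1−p*)·54.3300)/1=26.0982; Δ=(19.5831−54.3300)/(149.4600−104.3400)=-0.7701; B=V−Δ·S=134.6821
Root portfolio cost Δ·141+B reproduces V0=26.0982.

(0,0): Delta=-0.7701 Bond=134.6821
(1,0): Delta=-1.0000 Bond=158.6700
(1,1): Delta=-0.7331 Bond=129.1465
(2,0): Delta=-1.0000 Bond=158.6700
(2,1): Delta=-1.0000 Bond=158.6700
(2,2): Delta=-0.6901 Bond=122.3334
(3,0): Delta=-1.0000 Bond=158.6700
(3,1): Delta=-1.0000 Bond=158.6700
(3,2): Delta=-1.0000 Bond=158.6700
(3,3): Delta=-0.6401 Bond=113.9480
V0=26.0982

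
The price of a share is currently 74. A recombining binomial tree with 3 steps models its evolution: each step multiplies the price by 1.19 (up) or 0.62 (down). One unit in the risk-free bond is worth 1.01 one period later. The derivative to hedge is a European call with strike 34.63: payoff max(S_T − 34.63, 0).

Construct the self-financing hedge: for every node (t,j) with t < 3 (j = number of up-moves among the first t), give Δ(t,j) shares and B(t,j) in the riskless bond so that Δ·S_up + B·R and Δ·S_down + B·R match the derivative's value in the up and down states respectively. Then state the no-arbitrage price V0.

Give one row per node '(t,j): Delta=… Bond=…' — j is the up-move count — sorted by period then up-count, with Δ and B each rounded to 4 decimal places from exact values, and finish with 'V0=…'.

(0,0): Delta=0.9546 Bond=-29.5769
(1,0): Delta=0.7860 Bond=-22.1355
(1,1): Delta=0.9951 Bond=-33.4437
(2,0): Delta=0.0000 Bond=0.0000
(2,1): Delta=0.9749 Bond=-32.6754
(2,2): Delta=1.0000 Bond=-34.2871
V0=41.0628

Since d<R<u, set p* = (R−d)/(u−d) = 0.6842; price each node as the discounted p*-expectation of its children.
Terminal payoffs: V(3,0)=0.0000, V(3,1)=0.0000, V(3,2)=30.3407, V(3,3)=90.0718
(2,0): S=28.4456. Δ = (V_up−V_dn)/(S_up−S_dn) = (0.0000−0.0000)/(33.8503−17.6363) = 0.0000. V = [p*·0.0000 + (1−p*)·0.0000]/1.01 = 0.0000. B = V − Δ·S = 0.0000.
(2,1): S=54.5972. Δ = (V_up−V_dn)/(S_up−S_dn) = (30.3407−0.0000)/(64.9707−33.8503) = 0.9749. V = [p*·30.3407 + (1−p*)·0.0000]/1.01 = 20.5539. B = V − Δ·S = -32.6754.
(2,2): S=104.7914. Δ = (V_up−V_dn)/(S_up−S_dn) = (90.0718−30.3407)/(124.7018−64.9707) = 1.0000. V = [p*·90.0718 + (1−p*)·30.3407]/1.01 = 70.5043. B = V − Δ·S = -34.2871.
(1,0): S=45.8800. Δ = (V_up−V_dn)/(S_up−S_dn) = (20.5539−0.0000)/(54.5972−28.4456) = 0.7860. V = [p*·20.5539 + (1−p*)·0.0000]/1.01 = 13.9239. B = V − Δ·S = -22.1355.
(1,1): S=88.0600. Δ = (V_up−V_dn)/(S_up−S_dn) = (70.5043−20.5539)/(104.7914−54.5972) = 0.9951. V = [p*·70.5043 + (1−p*)·20.5539]/1.01 = 54.1886. B = V − Δ·S = -33.4437.
(0,0): S=74.0000. Δ = (V_up−V_dn)/(S_up−S_dn) = (54.1886−13.9239)/(88.0600−45.8800) = 0.9546. V = [p*·54.1886 + (1−p*)·13.9239]/1.01 = 41.0628. B = V − Δ·S = -29.5769.
Each (Δ,B) replicates both successor values, so the strategy is self-financing and V0 is arbitrage-free.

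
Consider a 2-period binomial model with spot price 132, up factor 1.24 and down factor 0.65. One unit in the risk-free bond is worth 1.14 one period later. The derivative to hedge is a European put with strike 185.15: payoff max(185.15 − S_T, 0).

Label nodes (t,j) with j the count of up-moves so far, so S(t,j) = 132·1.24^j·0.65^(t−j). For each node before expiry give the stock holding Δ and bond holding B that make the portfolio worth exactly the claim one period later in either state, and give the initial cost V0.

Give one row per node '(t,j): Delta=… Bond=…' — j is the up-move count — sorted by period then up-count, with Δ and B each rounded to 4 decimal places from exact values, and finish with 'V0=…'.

(0,0): Delta=-0.8334 Bond=129.9258
(1,0): Delta=-1.0000 Bond=162.4123
(1,1): Delta=-0.8155 Bond=145.1976
V0=19.9210

The replicating-portfolio and risk-neutral prices coincide; use p* = (1.14−0.65)/(1.24−0.65) = 0.8305 for the latter.
At expiry t=2: V(2,0)=129.3800, V(2,1)=78.7580, V(2,2)=0.0000
Node (1,0) S=85.8000: V=(p*·78.7580+(1−p*)·129.3800)/1.14=76.6123; Δ=(78.7580−129.3800)/(106.3920−55.7700)=-1.0000; B=V−Δ·S=162.4123
Node (1,1) S=163.6800: V=(p*·0.0000+(1−p*)·78.7580)/1.14=11.7095; Δ=(0.0000−78.7580)/(202.9632−106.3920)=-0.8155; B=V−Δ·S=145.1976
Node (0,0) S=132.0000: V=(p*·11.7095+(1−p*)·76.6123)/1.14=19.9210; Δ=(11.7095−76.6123)/(163.6800−85.8000)=-0.8334; B=V−Δ·S=129.9258
Check: Δ(0,0)·S0 + B(0,0) = 19.9210 = V0.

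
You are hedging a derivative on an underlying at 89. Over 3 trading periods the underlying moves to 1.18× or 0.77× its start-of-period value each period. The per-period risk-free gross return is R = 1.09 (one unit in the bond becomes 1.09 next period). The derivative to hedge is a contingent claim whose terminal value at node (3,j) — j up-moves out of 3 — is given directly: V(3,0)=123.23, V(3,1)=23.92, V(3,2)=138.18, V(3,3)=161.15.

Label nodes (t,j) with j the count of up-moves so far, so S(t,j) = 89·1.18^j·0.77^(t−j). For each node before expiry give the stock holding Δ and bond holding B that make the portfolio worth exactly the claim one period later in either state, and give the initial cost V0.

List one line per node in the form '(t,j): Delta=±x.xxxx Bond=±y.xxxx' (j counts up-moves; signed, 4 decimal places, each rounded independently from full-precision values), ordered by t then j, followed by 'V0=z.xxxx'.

Risk-neutral probability p* = (R−d)/(u−d) = (1.09−0.77)/(1.18−0.77) = 0.7805.
Payoff layer (t=3): V(3,0)=123.2300, V(3,1)=23.9200, V(3,2)=138.1800, V(3,3)=161.1500
  t=2,j=0: stock 52.7681 → up 62.2664 (V=23.9200), down 40.6314 (V=123.2300). Price 41.9447; hedge Δ=-4.5903, bond B=284.1642.
  t=2,j=1: stock 80.8654 → up 95.4212 (V=138.1800), down 62.2664 (V=23.9200). Price 103.7601; hedge Δ=3.4463, bond B=-174.9228.
  t=2,j=2: stock 123.9236 → up 146.2298 (V=161.1500), down 95.4212 (V=138.1800). Price 143.2182; hedge Δ=0.4521, bond B=87.1938.
  t=1,j=0: stock 68.5300 → up 80.8654 (V=103.7601), down 52.7681 (V=41.9447). Price 82.7439; hedge Δ=2.2000, bond B=-68.0253.
  t=1,j=1: stock 105.0200 → up 123.9236 (V=143.2182), down 80.8654 (V=103.7601). Price 123.4465; hedge Δ=0.9164, bond B=27.2073.
  t=0,j=0: stock 89.0000 → up 105.0200 (V=123.4465), down 68.5300 (V=82.7439). Price 105.0567; hedge Δ=1.1154, bond B=5.7822.
Self-financing check: at every node Δ·S+B equals the discounted successor values.

(0,0): Delta=1.1154 Bond=5.7822
(1,0): Delta=2.2000 Bond=-68.0253
(1,1): Delta=0.9164 Bond=27.2073
(2,0): Delta=-4.5903 Bond=284.1642
(2,1): Delta=3.4463 Bond=-174.9228
(2,2): Delta=0.4521 Bond=87.1938
V0=105.0567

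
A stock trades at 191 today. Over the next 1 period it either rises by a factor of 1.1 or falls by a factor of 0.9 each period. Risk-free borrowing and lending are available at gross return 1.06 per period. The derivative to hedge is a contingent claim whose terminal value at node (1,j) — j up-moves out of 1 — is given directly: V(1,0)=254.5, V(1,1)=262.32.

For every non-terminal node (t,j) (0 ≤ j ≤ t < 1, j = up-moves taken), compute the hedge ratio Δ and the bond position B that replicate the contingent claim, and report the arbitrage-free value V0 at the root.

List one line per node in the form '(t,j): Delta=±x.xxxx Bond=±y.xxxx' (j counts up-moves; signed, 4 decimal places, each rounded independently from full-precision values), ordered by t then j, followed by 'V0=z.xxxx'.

Under the risk-neutral measure, an up-move has probability p* = (R−d)/(u−d) = 0.8000 and values discount at R = 1.06.
At expiry t=1: V(1,0)=254.5000, V(1,1)=262.3200
  t=0,j=0: stock 191.0000 → up 210.1000 (V=262.3200), down 171.9000 (V=254.5000). Price 245.9962; hedge Δ=0.2047, bond B=206.8962.
Check: Δ(0,0)·S0 + B(0,0) = 245.9962 = V0.

(0,0): Delta=0.2047 Bond=206.8962
V0=245.9962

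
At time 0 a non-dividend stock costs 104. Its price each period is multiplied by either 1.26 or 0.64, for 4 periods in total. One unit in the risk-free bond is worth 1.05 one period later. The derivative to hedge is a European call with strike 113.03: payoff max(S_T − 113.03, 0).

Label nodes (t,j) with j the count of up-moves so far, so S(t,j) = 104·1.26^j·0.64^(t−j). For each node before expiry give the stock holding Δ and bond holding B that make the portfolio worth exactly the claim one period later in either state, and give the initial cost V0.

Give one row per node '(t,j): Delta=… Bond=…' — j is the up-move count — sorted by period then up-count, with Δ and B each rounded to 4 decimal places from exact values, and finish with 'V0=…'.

Risk-neutral probability p* = (R−d)/(u−d) = (1.05−0.64)/(1.26−0.64) = 0.6613.
Payoff layer (t=4): V(4,0)=0.0000, V(4,1)=0.0000, V(4,2)=0.0000, V(4,3)=20.1150, V(4,4)=149.0993
(3,0): S=27.2630. Δ = (V_up−V_dn)/(S_up−S_dn) = (0.0000−0.0000)/(34.3513−17.4483) = 0.0000. V = [p*·0.0000 + (1−p*)·0.0000]/1.05 = 0.0000. B = V − Δ·S = 0.0000.
(3,1): S=53.6740. Δ = (V_up−V_dn)/(S_up−S_dn) = (0.0000−0.0000)/(67.6292−34.3513) = 0.0000. V = [p*·0.0000 + (1−p*)·0.0000]/1.05 = 0.0000. B = V − Δ·S = 0.0000.
(3,2): S=105.6707. Δ = (V_up−V_dn)/(S_up−S_dn) = (20.1150−0.0000)/(133.1450−67.6292) = 0.3070. V = [p*·20.1150 + (1−p*)·0.0000]/1.05 = 12.6684. B = V − Δ·S = -19.7751.
(3,3): S=208.0391. Δ = (V_up−V_dn)/(S_up−S_dn) = (149.0993−20.1150)/(262.1293−133.1450) = 1.0000. V = [p*·149.0993 + (1−p*)·20.1150]/1.05 = 100.3915. B = V − Δ·S = -107.6476.
(2,0): S=42.5984. Δ = (V_up−V_dn)/(S_up−S_dn) = (0.0000−0.0000)/(53.6740−27.2630) = 0.0000. V = [p*·0.0000 + (1−p*)·0.0000]/1.05 = 0.0000. B = V − Δ·S = 0.0000.
(2,1): S=83.8656. Δ = (V_up−V_dn)/(S_up−S_dn) = (12.6684−0.0000)/(105.6707−53.6740) = 0.2436. V = [p*·12.6684 + (1−p*)·0.0000]/1.05 = 7.9786. B = V − Δ·S = -12.4544.
(2,2): S=165.1104. Δ = (V_up−V_dn)/(S_up−S_dn) = (100.3915−12.6684)/(208.0391−105.6707) = 0.8569. V = [p*·100.3915 + (1−p*)·12.6684]/1.05 = 67.3132. B = V − Δ·S = -74.1756.
(1,0): S=66.5600. Δ = (V_up−V_dn)/(S_up−S_dn) = (7.9786−0.0000)/(83.8656−42.5984) = 0.1933. V = [p*·7.9786 + (1−p*)·0.0000]/1.05 = 5.0249. B = V − Δ·S = -7.8438.
(1,1): S=131.0400. Δ = (V_up−V_dn)/(S_up−S_dn) = (67.3132−7.9786)/(165.1104−83.8656) = 0.7303. V = [p*·67.3132 + (1−p*)·7.9786]/1.05 = 44.9676. B = V − Δ·S = -50.7333.
(0,0): S=104.0000. Δ = (V_up−V_dn)/(S_up−S_dn) = (44.9676−5.0249)/(131.0400−66.5600) = 0.6195. V = [p*·44.9676 + (1−p*)·5.0249]/1.05 = 29.9416. B = V − Δ·S = -34.4821.
The time-0 hedge costs 29.9416, which is the no-arbitrage price.

(0,0): Delta=0.6195 Bond=-34.4821
(1,0): Delta=0.1933 Bond=-7.8438
(1,1): Delta=0.7303 Bond=-50.7333
(2,0): Delta=0.0000 Bond=0.0000
(2,1): Delta=0.2436 Bond=-12.4544
(2,2): Delta=0.8569 Bond=-74.1756
(3,0): Delta=0.0000 Bond=0.0000
(3,1): Delta=0.0000 Bond=0.0000
(3,2): Delta=0.3070 Bond=-19.7751
(3,3): Delta=1.0000 Bond=-107.6476
V0=29.9416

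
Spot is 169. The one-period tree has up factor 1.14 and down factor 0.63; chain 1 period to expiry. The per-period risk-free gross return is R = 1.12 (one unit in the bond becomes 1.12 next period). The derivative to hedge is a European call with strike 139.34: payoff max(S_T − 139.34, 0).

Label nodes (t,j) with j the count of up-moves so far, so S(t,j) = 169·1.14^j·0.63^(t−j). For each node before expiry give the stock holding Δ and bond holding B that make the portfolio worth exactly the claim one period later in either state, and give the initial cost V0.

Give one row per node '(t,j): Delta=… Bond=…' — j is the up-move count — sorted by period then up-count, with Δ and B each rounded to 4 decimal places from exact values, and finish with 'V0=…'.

(0,0): Delta=0.6186 Bond=-58.8088
V0=45.7402

Since d<R<u, set p* = (R−d)/(u−d) = 0.9608; price each node as the discounted p*-expectation of its children.
Terminal values V(1,·): V(1,0)=0.0000, V(1,1)=53.3200
(0,0): S=169.0000. Δ = (V_up−V_dn)/(S_up−S_dn) = (53.3200−0.0000)/(192.6600−106.4700) = 0.6186. V = [p*·53.3200 + (1−p*)·0.0000]/1.12 = 45.7402. B = V − Δ·S = -58.8088.
Root portfolio cost Δ·169+B reproduces V0=45.7402.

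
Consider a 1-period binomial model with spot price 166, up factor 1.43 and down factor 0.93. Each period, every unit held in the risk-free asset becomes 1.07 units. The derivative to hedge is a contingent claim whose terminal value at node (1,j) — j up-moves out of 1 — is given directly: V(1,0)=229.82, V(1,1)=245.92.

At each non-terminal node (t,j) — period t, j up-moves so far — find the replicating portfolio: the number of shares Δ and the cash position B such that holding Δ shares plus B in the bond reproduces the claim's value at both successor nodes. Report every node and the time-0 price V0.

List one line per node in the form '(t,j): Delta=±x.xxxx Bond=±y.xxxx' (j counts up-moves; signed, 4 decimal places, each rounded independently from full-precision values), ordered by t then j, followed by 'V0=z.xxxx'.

Since d<R<u, set p* = (R−d)/(u−d) = 0.2800; price each node as the discounted p*-expectation of its children.
At expiry t=1: V(1,0)=229.8200, V(1,1)=245.9200
  t=0,j=0: stock 166.0000 → up 237.3800 (V=245.9200), down 154.3800 (V=229.8200). Price 218.9981; hedge Δ=0.1940, bond B=186.7981.
Each (Δ,B) replicates both successor values, so the strategy is self-financing and V0 is arbitrage-free.

(0,0): Delta=0.1940 Bond=186.7981
V0=218.9981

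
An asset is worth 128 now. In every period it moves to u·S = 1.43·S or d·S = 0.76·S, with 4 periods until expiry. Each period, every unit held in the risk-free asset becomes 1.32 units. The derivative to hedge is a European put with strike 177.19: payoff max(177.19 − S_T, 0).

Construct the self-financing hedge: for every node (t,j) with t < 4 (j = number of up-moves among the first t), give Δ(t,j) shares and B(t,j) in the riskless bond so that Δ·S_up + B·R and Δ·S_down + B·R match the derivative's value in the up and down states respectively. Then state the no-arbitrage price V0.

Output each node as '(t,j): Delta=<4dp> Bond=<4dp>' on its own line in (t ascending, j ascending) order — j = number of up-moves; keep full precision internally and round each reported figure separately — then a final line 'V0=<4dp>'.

(0,0): Delta=-0.0705 Bond=10.4935
(1,0): Delta=-0.3401 Bond=40.0787
(1,1): Delta=-0.0423 Bond=8.6996
(2,0): Delta=-1.0000 Bond=101.6931
(2,1): Delta=-0.2712 Bond=43.3203
(2,2): Delta=-0.0184 Bond=5.2298
(3,0): Delta=-1.0000 Bond=134.2348
(3,1): Delta=-1.0000 Bond=134.2348
(3,2): Delta=-0.1951 Bond=42.0476
(3,3): Delta=0.0000 Bond=0.0000
V0=1.4719

Under the risk-neutral measure, an up-move has probability p* = (R−d)/(u−d) = 0.8358 and values discount at R = 1.32.
At expiry t=4: V(4,0)=134.4864, V(4,1)=96.8398, V(4,2)=26.0048, V(4,3)=0.0000, V(4,4)=0.0000
  t=3,j=0: stock 56.1889 → up 80.3502 (V=96.8398), down 42.7036 (V=134.4864). Price 78.0459; hedge Δ=-1.0000, bond B=134.2348.
  t=3,j=1: stock 105.7239 → up 151.1852 (V=26.0048), down 80.3502 (V=96.8398). Price 28.5109; hedge Δ=-1.0000, bond B=134.2348.
  t=3,j=2: stock 198.9279 → up 284.4669 (V=0.0000), down 151.1852 (V=26.0048). Price 3.2344; hedge Δ=-0.1951, bond B=42.0476.
  t=3,j=3: stock 374.2985 → up 535.2468 (V=0.0000), down 284.4669 (V=0.0000). Price 0.0000; hedge Δ=0.0000, bond B=0.0000.
  t=2,j=0: stock 73.9328 → up 105.7239 (V=28.5109), down 56.1889 (V=78.0459). Price 27.7603; hedge Δ=-1.0000, bond B=101.6931.
  t=2,j=1: stock 139.1104 → up 198.9279 (V=3.2344), down 105.7239 (V=28.5109). Price 5.5942; hedge Δ=-0.2712, bond B=43.3203.
  t=2,j=2: stock 261.7472 → up 374.2985 (V=0.0000), down 198.9279 (V=3.2344). Price 0.4023; hedge Δ=-0.0184, bond B=5.2298.
  t=1,j=0: stock 97.2800 → up 139.1104 (V=5.5942), down 73.9328 (V=27.7603). Price 6.9950; hedge Δ=-0.3401, bond B=40.0787.
  t=1,j=1: stock 183.0400 → up 261.7472 (V=0.4023), down 139.1104 (V=5.5942). Price 0.9505; hedge Δ=-0.0423, bond B=8.6996.
  t=0,j=0: stock 128.0000 → up 183.0400 (V=0.9505), down 97.2800 (V=6.9950). Price 1.4719; hedge Δ=-0.0705, bond B=10.4935.
Each (Δ,B) replicates both successor values, so the strategy is self-financing and V0 is arbitrage-free.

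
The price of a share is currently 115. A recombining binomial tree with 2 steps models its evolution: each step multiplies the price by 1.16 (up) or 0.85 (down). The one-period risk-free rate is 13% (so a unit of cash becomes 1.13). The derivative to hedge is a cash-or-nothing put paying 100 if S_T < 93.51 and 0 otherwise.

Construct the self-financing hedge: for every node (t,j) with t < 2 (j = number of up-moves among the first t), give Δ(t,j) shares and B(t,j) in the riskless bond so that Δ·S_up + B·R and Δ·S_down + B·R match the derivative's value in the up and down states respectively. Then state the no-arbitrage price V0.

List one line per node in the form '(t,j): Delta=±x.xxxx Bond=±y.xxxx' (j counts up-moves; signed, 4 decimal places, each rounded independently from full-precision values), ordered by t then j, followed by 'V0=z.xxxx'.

(0,0): Delta=-0.2402 Bond=28.3595
(1,0): Delta=-3.3001 Bond=331.1447
(1,1): Delta=0.0000 Bond=0.0000
V0=0.7334

Risk-neutral probability p* = (R−d)/(u−d) = (1.13−0.85)/(1.16−0.85) = 0.9032.
Terminal values V(2,·): V(2,0)=100.0000, V(2,1)=0.0000, V(2,2)=0.0000
Node (1,0) S=97.7500: V=(p*·0.0000+(1−p*)·100.0000)/1.13=8.5641; Δ=(0.0000−100.0000)/(113.3900−83.0875)=-3.3001; B=V−Δ·S=331.1447
Node (1,1) S=133.4000: V=(p*·0.0000+(1−p*)·0.0000)/1.13=0.0000; Δ=(0.0000−0.0000)/(154.7440−113.3900)=0.0000; B=V−Δ·S=0.0000
Node (0,0) S=115.0000: V=(p*·0.0000+(1−p*)·8.5641)/1.13=0.7334; Δ=(0.0000−8.5641)/(133.4000−97.7500)=-0.2402; B=V−Δ·S=28.3595
Check: Δ(0,0)·S0 + B(0,0) = 0.7334 = V0.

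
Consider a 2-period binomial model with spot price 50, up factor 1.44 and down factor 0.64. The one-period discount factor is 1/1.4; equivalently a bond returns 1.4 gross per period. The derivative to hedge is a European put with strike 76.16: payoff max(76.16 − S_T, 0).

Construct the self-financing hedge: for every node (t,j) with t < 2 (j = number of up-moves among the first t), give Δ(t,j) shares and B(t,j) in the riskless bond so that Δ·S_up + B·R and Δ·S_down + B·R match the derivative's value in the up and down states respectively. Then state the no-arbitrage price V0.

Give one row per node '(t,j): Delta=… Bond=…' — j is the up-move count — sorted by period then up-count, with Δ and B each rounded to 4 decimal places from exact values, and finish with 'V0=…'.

The replicating-portfolio and risk-neutral prices coincide; use p* = (1.4−0.64)/(1.44−0.64) = 0.9500 for the latter.
Terminal values V(2,·): V(2,0)=55.6800, V(2,1)=30.0800, V(2,2)=0.0000
  t=1,j=0: stock 32.0000 → up 46.0800 (V=30.0800), down 20.4800 (V=55.6800). Price 22.4000; hedge Δ=-1.0000, bond B=54.4000.
  t=1,j=1: stock 72.0000 → up 103.6800 (V=0.0000), down 46.0800 (V=30.0800). Price 1.0743; hedge Δ=-0.5222, bond B=38.6743.
  t=0,j=0: stock 50.0000 → up 72.0000 (V=1.0743), down 32.0000 (V=22.4000). Price 1.5290; hedge Δ=-0.5331, bond B=28.1861.
The time-0 hedge costs 1.5290, which is the no-arbitrage price.

(0,0): Delta=-0.5331 Bond=28.1861
(1,0): Delta=-1.0000 Bond=54.4000
(1,1): Delta=-0.5222 Bond=38.6743
V0=1.5290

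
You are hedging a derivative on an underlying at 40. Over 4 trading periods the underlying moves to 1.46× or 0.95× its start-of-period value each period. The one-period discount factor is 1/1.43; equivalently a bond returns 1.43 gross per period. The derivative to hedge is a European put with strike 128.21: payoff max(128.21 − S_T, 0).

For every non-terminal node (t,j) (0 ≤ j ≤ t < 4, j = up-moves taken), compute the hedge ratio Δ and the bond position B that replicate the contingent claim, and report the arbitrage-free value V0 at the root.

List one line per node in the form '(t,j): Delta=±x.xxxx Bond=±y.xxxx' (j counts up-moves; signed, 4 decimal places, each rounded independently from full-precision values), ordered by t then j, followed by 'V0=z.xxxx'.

Risk-neutral probability p* = (R−d)/(u−d) = (1.43−0.95)/(1.46−0.95) = 0.9412.
Payoff layer (t=4): V(4,0)=95.6298, V(4,1)=78.1393, V(4,2)=51.2592, V(4,3)=9.9488, V(4,4)=0.0000
Node (3,0) S=34.2950: V=(p*·78.1393+(1−p*)·95.6298)/1.43=55.3623; Δ=(78.1393−95.6298)/(50.0707−32.5802)=-1.0000; B=V−Δ·S=89.6573
Node (3,1) S=52.7060: V=(p*·51.2592+(1−p*)·78.1393)/1.43=36.9513; Δ=(51.2592−78.1393)/(76.9508−50.0707)=-1.0000; B=V−Δ·S=89.6573
Node (3,2) S=81.0008: V=(p*·9.9488+(1−p*)·51.2592)/1.43=8.6565; Δ=(9.9488−51.2592)/(118.2612−76.9508)=-1.0000; B=V−Δ·S=89.6573
Node (3,3) S=124.4854: V=(p*·0.0000+(1−p*)·9.9488)/1.43=0.4092; Δ=(0.0000−9.9488)/(181.7487−118.2612)=-0.1567; B=V−Δ·S=19.9168
Node (2,0) S=36.1000: V=(p*·36.9513+(1−p*)·55.3623)/1.43=26.5974; Δ=(36.9513−55.3623)/(52.7060−34.2950)=-1.0000; B=V−Δ·S=62.6974
Node (2,1) S=55.4800: V=(p*·8.6565+(1−p*)·36.9513)/1.43=7.2174; Δ=(8.6565−36.9513)/(81.0008−52.7060)=-1.0000; B=V−Δ·S=62.6974
Node (2,2) S=85.2640: V=(p*·0.4092+(1−p*)·8.6565)/1.43=0.6254; Δ=(0.4092−8.6565)/(124.4854−81.0008)=-0.1897; B=V−Δ·S=16.7966
Node (1,0) S=38.0000: V=(p*·7.2174+(1−p*)·26.5974)/1.43=5.8444; Δ=(7.2174−26.5974)/(55.4800−36.1000)=-1.0000; B=V−Δ·S=43.8444
Node (1,1) S=58.4000: V=(p*·0.6254+(1−p*)·7.2174)/1.43=0.7085; Δ=(0.6254−7.2174)/(85.2640−55.4800)=-0.2213; B=V−Δ·S=13.6340
Node (0,0) S=40.0000: V=(p*·0.7085+(1−p*)·5.8444)/1.43=0.7067; Δ=(0.7085−5.8444)/(58.4000−38.0000)=-0.2518; B=V−Δ·S=10.7770
Each (Δ,B) replicates both successor values, so the strategy is self-financing and V0 is arbitrage-free.

(0,0): Delta=-0.2518 Bond=10.7770
(1,0): Delta=-1.0000 Bond=43.8444
(1,1): Delta=-0.2213 Bond=13.6340
(2,0): Delta=-1.0000 Bond=62.6974
(2,1): Delta=-1.0000 Bond=62.6974
(2,2): Delta=-0.1897 Bond=16.7966
(3,0): Delta=-1.0000 Bond=89.6573
(3,1): Delta=-1.0000 Bond=89.6573
(3,2): Delta=-1.0000 Bond=89.6573
(3,3): Delta=-0.1567 Bond=19.9168
V0=0.7067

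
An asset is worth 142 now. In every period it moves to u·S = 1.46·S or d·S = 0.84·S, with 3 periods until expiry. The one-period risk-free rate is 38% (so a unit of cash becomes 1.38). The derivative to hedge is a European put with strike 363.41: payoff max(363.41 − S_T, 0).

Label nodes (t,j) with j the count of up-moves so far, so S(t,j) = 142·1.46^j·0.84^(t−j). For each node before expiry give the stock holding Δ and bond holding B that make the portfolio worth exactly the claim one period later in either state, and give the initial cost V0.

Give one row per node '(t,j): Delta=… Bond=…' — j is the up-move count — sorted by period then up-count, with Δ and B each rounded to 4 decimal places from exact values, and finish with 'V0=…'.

Under the risk-neutral measure, an up-move has probability p* = (R−d)/(u−d) = 0.8710 and values discount at R = 1.38.
At expiry t=3: V(3,0)=279.2460, V(3,1)=217.1250, V(3,2)=109.1528, V(3,3)=0.0000
(2,0): S=100.1952. Δ = (V_up−V_dn)/(S_up−S_dn) = (217.1250−279.2460)/(146.2850−84.1640) = -1.0000. V = [p*·217.1250 + (1−p*)·279.2460]/1.38 = 163.1454. B = V − Δ·S = 263.3406.
(2,1): S=174.1488. Δ = (V_up−V_dn)/(S_up−S_dn) = (109.1528−217.1250)/(254.2572−146.2850) = -1.0000. V = [p*·109.1528 + (1−p*)·217.1250]/1.38 = 89.1918. B = V − Δ·S = 263.3406.
(2,2): S=302.6872. Δ = (V_up−V_dn)/(S_up−S_dn) = (0.0000−109.1528)/(441.9233−254.2572) = -0.5816. V = [p*·0.0000 + (1−p*)·109.1528]/1.38 = 10.2060. B = V − Δ·S = 186.2588.
(1,0): S=119.2800. Δ = (V_up−V_dn)/(S_up−S_dn) = (89.1918−163.1454)/(174.1488−100.1952) = -1.0000. V = [p*·89.1918 + (1−p*)·163.1454]/1.38 = 71.5465. B = V − Δ·S = 190.8265.
(1,1): S=207.3200. Δ = (V_up−V_dn)/(S_up−S_dn) = (10.2060−89.1918)/(302.6872−174.1488) = -0.6145. V = [p*·10.2060 + (1−p*)·89.1918]/1.38 = 14.7809. B = V − Δ·S = 142.1774.
(0,0): S=142.0000. Δ = (V_up−V_dn)/(S_up−S_dn) = (14.7809−71.5465)/(207.3200−119.2800) = -0.6448. V = [p*·14.7809 + (1−p*)·71.5465]/1.38 = 16.0185. B = V − Δ·S = 107.5759.
Check: Δ(0,0)·S0 + B(0,0) = 16.0185 = V0.

(0,0): Delta=-0.6448 Bond=107.5759
(1,0): Delta=-1.0000 Bond=190.8265
(1,1): Delta=-0.6145 Bond=142.1774
(2,0): Delta=-1.0000 Bond=263.3406
(2,1): Delta=-1.0000 Bond=263.3406
(2,2): Delta=-0.5816 Bond=186.2588
V0=16.0185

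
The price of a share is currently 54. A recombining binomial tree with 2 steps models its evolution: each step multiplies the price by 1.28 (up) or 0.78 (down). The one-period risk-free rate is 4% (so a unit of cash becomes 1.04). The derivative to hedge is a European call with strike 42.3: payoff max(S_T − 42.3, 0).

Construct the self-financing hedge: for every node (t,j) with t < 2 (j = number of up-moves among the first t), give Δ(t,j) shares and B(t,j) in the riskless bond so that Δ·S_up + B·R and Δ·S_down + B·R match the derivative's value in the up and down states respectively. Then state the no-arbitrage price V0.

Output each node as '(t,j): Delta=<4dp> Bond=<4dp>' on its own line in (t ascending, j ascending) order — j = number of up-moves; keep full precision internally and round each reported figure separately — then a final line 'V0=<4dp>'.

Under the risk-neutral measure, an up-move has probability p* = (R−d)/(u−d) = 0.5200 and values discount at R = 1.04.
Payoff layer (t=2): V(2,0)=0.0000, V(2,1)=11.6136, V(2,2)=46.1736
  t=1,j=0: stock 42.1200 → up 53.9136 (V=11.6136), down 32.8536 (V=0.0000). Price 5.8068; hedge Δ=0.5515, bond B=-17.4204.
  t=1,j=1: stock 69.1200 → up 88.4736 (V=46.1736), down 53.9136 (V=11.6136). Price 28.4469; hedge Δ=1.0000, bond B=-40.6731.
  t=0,j=0: stock 54.0000 → up 69.1200 (V=28.4469), down 42.1200 (V=5.8068). Price 16.9035; hedge Δ=0.8385, bond B=-28.3767.
Check: Δ(0,0)·S0 + B(0,0) = 16.9035 = V0.

(0,0): Delta=0.8385 Bond=-28.3767
(1,0): Delta=0.5515 Bond=-17.4204
(1,1): Delta=1.0000 Bond=-40.6731
V0=16.9035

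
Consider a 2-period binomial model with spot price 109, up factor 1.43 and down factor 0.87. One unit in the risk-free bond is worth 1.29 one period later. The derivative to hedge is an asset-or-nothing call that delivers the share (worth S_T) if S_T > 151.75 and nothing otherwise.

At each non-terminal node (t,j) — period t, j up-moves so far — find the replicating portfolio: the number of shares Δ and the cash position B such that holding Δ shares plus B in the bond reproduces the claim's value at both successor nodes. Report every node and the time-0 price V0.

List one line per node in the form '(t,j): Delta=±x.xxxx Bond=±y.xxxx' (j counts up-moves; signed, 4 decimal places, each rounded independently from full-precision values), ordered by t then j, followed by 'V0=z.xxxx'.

No-arbitrage ⇒ martingale measure with p* = (R−d)/(u−d) = 0.7500.
Payoff layer (t=2): V(2,0)=0.0000, V(2,1)=0.0000, V(2,2)=222.8941
(1,0): S=94.8300. Δ = (V_up−V_dn)/(S_up−S_dn) = (0.0000−0.0000)/(135.6069−82.5021) = 0.0000. V = [p*·0.0000 + (1−p*)·0.0000]/1.29 = 0.0000. B = V − Δ·S = 0.0000.
(1,1): S=155.8700. Δ = (V_up−V_dn)/(S_up−S_dn) = (222.8941−0.0000)/(222.8941−135.6069) = 2.5536. V = [p*·222.8941 + (1−p*)·0.0000]/1.29 = 129.5896. B = V − Δ·S = -268.4356.
(0,0): S=109.0000. Δ = (V_up−V_dn)/(S_up−S_dn) = (129.5896−0.0000)/(155.8700−94.8300) = 2.1230. V = [p*·129.5896 + (1−p*)·0.0000]/1.29 = 75.3428. B = V − Δ·S = -156.0672.
Each (Δ,B) replicates both successor values, so the strategy is self-financing and V0 is arbitrage-free.

(0,0): Delta=2.1230 Bond=-156.0672
(1,0): Delta=0.0000 Bond=0.0000
(1,1): Delta=2.5536 Bond=-268.4356
V0=75.3428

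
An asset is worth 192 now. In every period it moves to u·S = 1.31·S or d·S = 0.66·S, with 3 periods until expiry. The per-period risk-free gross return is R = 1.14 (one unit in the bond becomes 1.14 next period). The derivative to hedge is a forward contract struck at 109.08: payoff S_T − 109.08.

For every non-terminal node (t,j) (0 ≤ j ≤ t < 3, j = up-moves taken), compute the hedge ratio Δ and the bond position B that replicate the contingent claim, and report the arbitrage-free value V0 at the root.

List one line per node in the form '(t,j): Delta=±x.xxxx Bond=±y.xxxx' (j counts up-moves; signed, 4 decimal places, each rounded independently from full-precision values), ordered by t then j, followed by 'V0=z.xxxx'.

(0,0): Delta=1.0000 Bond=-73.6259
(1,0): Delta=1.0000 Bond=-83.9335
(1,1): Delta=1.0000 Bond=-83.9335
(2,0): Delta=1.0000 Bond=-95.6842
(2,1): Delta=1.0000 Bond=-95.6842
(2,2): Delta=1.0000 Bond=-95.6842
V0=118.3741

Risk-neutral probability p* = (R−d)/(u−d) = (1.14−0.66)/(1.31−0.66) = 0.7385.
Payoff layer (t=3): V(3,0)=-53.8808, V(3,1)=0.4821, V(3,2)=108.3842, V(3,3)=322.5535
  t=2,j=0: stock 83.6352 → up 109.5621 (V=0.4821), down 55.1992 (V=-53.8808). Price -12.0490; hedge Δ=1.0000, bond B=-95.6842.
  t=2,j=1: stock 166.0032 → up 217.4642 (V=108.3842), down 109.5621 (V=0.4821). Price 70.3190; hedge Δ=1.0000, bond B=-95.6842.
  t=2,j=2: stock 329.4912 → up 431.6335 (V=322.5535), down 217.4642 (V=108.3842). Price 233.8070; hedge Δ=1.0000, bond B=-95.6842.
  t=1,j=0: stock 126.7200 → up 166.0032 (V=70.3190), down 83.6352 (V=-12.0490). Price 42.7865; hedge Δ=1.0000, bond B=-83.9335.
  t=1,j=1: stock 251.5200 → up 329.4912 (V=233.8070), down 166.0032 (V=70.3190). Price 167.5865; hedge Δ=1.0000, bond B=-83.9335.
  t=0,j=0: stock 192.0000 → up 251.5200 (V=167.5865), down 126.7200 (V=42.7865). Price 118.3741; hedge Δ=1.0000, bond B=-73.6259.
Each (Δ,B) replicates both successor values, so the strategy is self-financing and V0 is arbitrage-free.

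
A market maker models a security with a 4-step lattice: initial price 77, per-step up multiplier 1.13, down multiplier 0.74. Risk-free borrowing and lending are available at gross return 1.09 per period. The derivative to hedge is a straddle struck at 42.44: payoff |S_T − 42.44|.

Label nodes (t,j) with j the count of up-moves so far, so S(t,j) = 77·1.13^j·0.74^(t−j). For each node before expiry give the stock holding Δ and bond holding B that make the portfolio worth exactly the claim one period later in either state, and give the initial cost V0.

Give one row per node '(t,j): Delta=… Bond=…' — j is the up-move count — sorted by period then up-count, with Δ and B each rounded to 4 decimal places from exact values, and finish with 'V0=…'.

The replicating-portfolio and risk-neutral prices coincide; use p* = (1.09−0.74)/(1.13−0.74) = 0.8974 for the latter.
At expiry t=4: V(4,0)=19.3503, V(4,1)=7.1815, V(4,2)=11.4007, V(4,3)=39.7763, V(4,4)=83.1065
Node (3,0) S=31.2022: V=(p*·7.1815+(1−p*)·19.3503)/1.09=7.7335; Δ=(7.1815−19.3503)/(35.2585−23.0897)=-1.0000; B=V−Δ·S=38.9358
Node (3,1) S=47.6467: V=(p*·11.4007+(1−p*)·7.1815)/1.09=10.0624; Δ=(11.4007−7.1815)/(53.8407−35.2585)=0.2271; B=V−Δ·S=-0.7563
Node (3,2) S=72.7578: V=(p*·39.7763+(1−p*)·11.4007)/1.09=33.8220; Δ=(39.7763−11.4007)/(82.2163−53.8407)=1.0000; B=V−Δ·S=-38.9358
Node (3,3) S=111.1031: V=(p*·83.1065+(1−p*)·39.7763)/1.09=72.1673; Δ=(83.1065−39.7763)/(125.5465−82.2163)=1.0000; B=V−Δ·S=-38.9358
Node (2,0) S=42.1652: V=(p*·10.0624+(1−p*)·7.7335)/1.09=9.0124; Δ=(10.0624−7.7335)/(47.6467−31.2022)=0.1416; B=V−Δ·S=3.0410
Node (2,1) S=64.3874: V=(p*·33.8220+(1−p*)·10.0624)/1.09=28.7937; Δ=(33.8220−10.0624)/(72.7578−47.6467)=0.9462; B=V−Δ·S=-32.1284
Node (2,2) S=98.3213: V=(p*·72.1673+(1−p*)·33.8220)/1.09=62.6004; Δ=(72.1673−33.8220)/(111.1031−72.7578)=1.0000; B=V−Δ·S=-35.7209
Node (1,0) S=56.9800: V=(p*·28.7937+(1−p*)·9.0124)/1.09=24.5549; Δ=(28.7937−9.0124)/(64.3874−42.1652)=0.8902; B=V−Δ·S=-26.1663
Node (1,1) S=87.0100: V=(p*·62.6004+(1−p*)·28.7937)/1.09=54.2505; Δ=(62.6004−28.7937)/(98.3213−64.3874)=0.9963; B=V−Δ·S=-32.4334
Node (0,0) S=77.0000: V=(p*·54.2505+(1−p*)·24.5549)/1.09=46.9769; Δ=(54.2505−24.5549)/(87.0100−56.9800)=0.9889; B=V−Δ·S=-29.1657
Self-financing check: at every node Δ·S+B equals the discounted successor values.

(0,0): Delta=0.9889 Bond=-29.1657
(1,0): Delta=0.8902 Bond=-26.1663
(1,1): Delta=0.9963 Bond=-32.4334
(2,0): Delta=0.1416 Bond=3.0410
(2,1): Delta=0.9462 Bond=-32.1284
(2,2): Delta=1.0000 Bond=-35.7209
(3,0): Delta=-1.0000 Bond=38.9358
(3,1): Delta=0.2271 Bond=-0.7563
(3,2): Delta=1.0000 Bond=-38.9358
(3,3): Delta=1.0000 Bond=-38.9358
V0=46.9769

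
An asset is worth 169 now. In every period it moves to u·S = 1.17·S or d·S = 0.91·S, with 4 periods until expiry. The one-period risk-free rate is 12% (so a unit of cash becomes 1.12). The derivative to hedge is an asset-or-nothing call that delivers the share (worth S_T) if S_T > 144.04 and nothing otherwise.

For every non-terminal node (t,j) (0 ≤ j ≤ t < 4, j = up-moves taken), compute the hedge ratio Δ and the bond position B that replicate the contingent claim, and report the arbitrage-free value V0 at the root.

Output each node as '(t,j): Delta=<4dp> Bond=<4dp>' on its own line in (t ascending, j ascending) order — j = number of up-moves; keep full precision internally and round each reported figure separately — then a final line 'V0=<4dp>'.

No-arbitrage ⇒ martingale measure with p* = (R−d)/(u−d) = 0.8077.
Payoff layer (t=4): V(4,0)=0.0000, V(4,1)=149.0036, V(4,2)=191.5760, V(4,3)=246.3121, V(4,4)=316.6869
Node (3,0) S=127.3535: V=(p*·149.0036+(1−p*)·0.0000)/1.12=107.4545; Δ=(149.0036−0.0000)/(149.0036−115.8917)=4.5000; B=V−Δ·S=-465.6362
Node (3,1) S=163.7402: V=(p*·191.5760+(1−p*)·149.0036)/1.12=163.7402; Δ=(191.5760−149.0036)/(191.5760−149.0036)=1.0000; B=V−Δ·S=0.0000
Node (3,2) S=210.5231: V=(p*·246.3121+(1−p*)·191.5760)/1.12=210.5231; Δ=(246.3121−191.5760)/(246.3121−191.5760)=1.0000; B=V−Δ·S=0.0000
Node (3,3) S=270.6726: V=(p*·316.6869+(1−p*)·246.3121)/1.12=270.6726; Δ=(316.6869−246.3121)/(316.6869−246.3121)=1.0000; B=V−Δ·S=0.0000
Node (2,0) S=139.9489: V=(p*·163.7402+(1−p*)·107.4545)/1.12=136.5322; Δ=(163.7402−107.4545)/(163.7402−127.3535)=1.5469; B=V−Δ·S=-79.9513
Node (2,1) S=179.9343: V=(p*·210.5231+(1−p*)·163.7402)/1.12=179.9343; Δ=(210.5231−163.7402)/(210.5231−163.7402)=1.0000; B=V−Δ·S=0.0000
Node (2,2) S=231.3441: V=(p*·270.6726+(1−p*)·210.5231)/1.12=231.3441; Δ=(270.6726−210.5231)/(270.6726−210.5231)=1.0000; B=V−Δ·S=0.0000
Node (1,0) S=153.7900: V=(p*·179.9343+(1−p*)·136.5322)/1.12=153.2033; Δ=(179.9343−136.5322)/(179.9343−139.9489)=1.0854; B=V−Δ·S=-13.7279
Node (1,1) S=197.7300: V=(p*·231.3441+(1−p*)·179.9343)/1.12=197.7300; Δ=(231.3441−179.9343)/(231.3441−179.9343)=1.0000; B=V−Δ·S=0.0000
Node (0,0) S=169.0000: V=(p*·197.7300+(1−p*)·153.2033)/1.12=168.8993; Δ=(197.7300−153.2033)/(197.7300−153.7900)=1.0134; B=V−Δ·S=-2.3571
Root portfolio cost Δ·169+B reproduces V0=168.8993.

(0,0): Delta=1.0134 Bond=-2.3571
(1,0): Delta=1.0854 Bond=-13.7279
(1,1): Delta=1.0000 Bond=0.0000
(2,0): Delta=1.5469 Bond=-79.9513
(2,1): Delta=1.0000 Bond=0.0000
(2,2): Delta=1.0000 Bond=0.0000
(3,0): Delta=4.5000 Bond=-465.6362
(3,1): Delta=1.0000 Bond=0.0000
(3,2): Delta=1.0000 Bond=0.0000
(3,3): Delta=1.0000 Bond=0.0000
V0=168.8993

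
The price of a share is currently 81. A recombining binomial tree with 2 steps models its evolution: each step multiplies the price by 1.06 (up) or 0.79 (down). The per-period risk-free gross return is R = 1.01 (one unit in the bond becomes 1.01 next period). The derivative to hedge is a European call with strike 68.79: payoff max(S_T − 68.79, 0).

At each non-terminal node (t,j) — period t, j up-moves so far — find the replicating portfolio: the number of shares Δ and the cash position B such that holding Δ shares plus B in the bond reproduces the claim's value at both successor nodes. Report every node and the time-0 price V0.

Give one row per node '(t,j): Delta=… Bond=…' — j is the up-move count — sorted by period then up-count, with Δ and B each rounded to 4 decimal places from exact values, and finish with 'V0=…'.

(0,0): Delta=0.8197 Bond=-51.9344
(1,0): Delta=0.0000 Bond=0.0000
(1,1): Delta=0.9586 Bond=-64.3750
V0=14.4627

No-arbitrage ⇒ martingale measure with p* = (R−d)/(u−d) = 0.8148.
Terminal values V(2,·): V(2,0)=0.0000, V(2,1)=0.0000, V(2,2)=22.2216
(1,0): S=63.9900. Δ = (V_up−V_dn)/(S_up−S_dn) = (0.0000−0.0000)/(67.8294−50.5521) = 0.0000. V = [p*·0.0000 + (1−p*)·0.0000]/1.01 = 0.0000. B = V − Δ·S = 0.0000.
(1,1): S=85.8600. Δ = (V_up−V_dn)/(S_up−S_dn) = (22.2216−0.0000)/(91.0116−67.8294) = 0.9586. V = [p*·22.2216 + (1−p*)·0.0000]/1.01 = 17.9272. B = V − Δ·S = -64.3750.
(0,0): S=81.0000. Δ = (V_up−V_dn)/(S_up−S_dn) = (17.9272−0.0000)/(85.8600−63.9900) = 0.8197. V = [p*·17.9272 + (1−p*)·0.0000]/1.01 = 14.4627. B = V − Δ·S = -51.9344.
Check: Δ(0,0)·S0 + B(0,0) = 14.4627 = V0.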